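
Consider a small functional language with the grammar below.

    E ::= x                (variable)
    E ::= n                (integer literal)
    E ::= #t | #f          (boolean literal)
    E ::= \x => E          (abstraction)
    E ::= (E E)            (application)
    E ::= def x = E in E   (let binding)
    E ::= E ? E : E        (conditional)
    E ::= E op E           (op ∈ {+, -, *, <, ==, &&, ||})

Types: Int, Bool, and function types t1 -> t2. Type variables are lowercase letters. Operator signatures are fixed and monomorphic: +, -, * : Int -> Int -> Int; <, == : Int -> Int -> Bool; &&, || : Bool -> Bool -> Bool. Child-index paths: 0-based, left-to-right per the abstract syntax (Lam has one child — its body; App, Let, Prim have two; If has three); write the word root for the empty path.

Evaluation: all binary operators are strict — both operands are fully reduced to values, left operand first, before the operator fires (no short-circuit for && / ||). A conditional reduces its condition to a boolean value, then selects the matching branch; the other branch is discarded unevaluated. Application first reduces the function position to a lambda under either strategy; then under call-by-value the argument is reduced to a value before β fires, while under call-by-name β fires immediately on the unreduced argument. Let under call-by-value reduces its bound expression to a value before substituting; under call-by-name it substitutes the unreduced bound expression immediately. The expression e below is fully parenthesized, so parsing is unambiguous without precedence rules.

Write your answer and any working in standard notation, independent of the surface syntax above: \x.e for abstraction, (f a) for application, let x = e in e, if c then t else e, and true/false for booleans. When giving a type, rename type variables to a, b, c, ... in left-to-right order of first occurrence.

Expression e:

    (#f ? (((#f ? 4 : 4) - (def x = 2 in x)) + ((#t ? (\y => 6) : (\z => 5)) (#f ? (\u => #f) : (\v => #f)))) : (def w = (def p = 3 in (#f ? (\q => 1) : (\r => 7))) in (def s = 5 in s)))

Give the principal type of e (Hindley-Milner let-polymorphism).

Working:
  unify Bool ~ Bool
  unify Bool ~ Bool
  unify Int ~ Int
  unify Int ~ Int
let x : Int
x : Int
  unify Int ~ Int
  unify Int ~ Int
  unify Bool ~ Bool
\y._ : a -> Int
\z._ : b -> Int
  unify a -> Int ~ b -> Int
  unify a ~ b
  unify Int ~ Int
  unify Bool ~ Bool
\u._ : c -> Bool
\v._ : d -> Bool
  unify c -> Bool ~ d -> Bool
  unify c ~ d
  unify Bool ~ Bool
  unify b -> Int ~ (d -> Bool) -> e
  unify b ~ d -> Bool
  unify Int ~ e
_ _ : Int
  unify Int ~ Int
let p : Int
  unify Bool ~ Bool
\q._ : f -> Int
\r._ : g -> Int
  unify f -> Int ~ g -> Int
  unify f ~ g
  unify Int ~ Int
let w : forall. g -> Int
let s : Int
s : Int
  unify Int ~ Int

Answer: Int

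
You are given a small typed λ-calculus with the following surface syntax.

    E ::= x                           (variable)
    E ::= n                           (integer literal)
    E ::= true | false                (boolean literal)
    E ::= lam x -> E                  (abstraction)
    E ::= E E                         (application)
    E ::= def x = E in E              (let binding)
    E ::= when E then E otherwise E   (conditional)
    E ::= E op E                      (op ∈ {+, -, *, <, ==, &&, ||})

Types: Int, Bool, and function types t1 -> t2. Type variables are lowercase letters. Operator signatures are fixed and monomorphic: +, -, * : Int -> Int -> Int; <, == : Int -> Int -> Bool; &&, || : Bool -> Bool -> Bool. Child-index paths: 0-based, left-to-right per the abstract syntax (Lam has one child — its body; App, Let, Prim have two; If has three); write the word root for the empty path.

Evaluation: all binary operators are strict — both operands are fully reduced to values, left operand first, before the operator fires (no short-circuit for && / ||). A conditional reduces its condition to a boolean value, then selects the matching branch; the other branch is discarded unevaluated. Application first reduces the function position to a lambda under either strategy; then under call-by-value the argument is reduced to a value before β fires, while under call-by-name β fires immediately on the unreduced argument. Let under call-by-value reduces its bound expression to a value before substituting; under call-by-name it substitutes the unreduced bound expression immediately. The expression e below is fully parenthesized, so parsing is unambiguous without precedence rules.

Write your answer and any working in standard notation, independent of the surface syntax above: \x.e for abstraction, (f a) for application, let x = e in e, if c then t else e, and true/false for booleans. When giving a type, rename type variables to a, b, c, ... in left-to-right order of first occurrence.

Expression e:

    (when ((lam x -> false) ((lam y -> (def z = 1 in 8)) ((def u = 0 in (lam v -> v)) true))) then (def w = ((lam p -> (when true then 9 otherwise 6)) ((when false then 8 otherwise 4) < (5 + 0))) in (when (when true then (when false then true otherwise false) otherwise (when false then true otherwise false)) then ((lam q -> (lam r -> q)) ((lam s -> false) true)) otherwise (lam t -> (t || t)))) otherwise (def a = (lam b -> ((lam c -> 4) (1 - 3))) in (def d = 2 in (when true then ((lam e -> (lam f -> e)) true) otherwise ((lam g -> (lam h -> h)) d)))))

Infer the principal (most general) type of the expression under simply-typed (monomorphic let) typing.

Answer: Bool -> Bool

Trace:
\x._ : a -> Bool
let z : Int
\y._ : b -> Int
let u : Int
v : c
\v._ : c -> c
  unify c -> c ~ Bool -> d
  unify c ~ Bool
  unify Bool ~ d
_ _ : Bool
  unify b -> Int ~ Bool -> e
  unify b ~ Bool
  unify Int ~ e
_ _ : Int
  unify a -> Bool ~ Int -> f
  unify a ~ Int
  unify Bool ~ f
_ _ : Bool
  unify Bool ~ Bool
  unify Bool ~ Bool
  unify Int ~ Int
\p._ : g -> Int
  unify Bool ~ Bool
  unify Int ~ Int
  unify Int ~ Int
  unify Int ~ Int
  unify Int ~ Int
  unify Int ~ Int
  unify g -> Int ~ Bool -> h
  unify g ~ Bool
  unify Int ~ h
_ _ : Int
let w : Int
  unify Bool ~ Bool
  unify Bool ~ Bool
  unify Bool ~ Bool
  unify Bool ~ Bool
  unify Bool ~ Bool
  unify Bool ~ Bool
  unify Bool ~ Bool
q : i
\r._ : j -> i
\q._ : i -> j -> i
\s._ : k -> Bool
  unify k -> Bool ~ Bool -> l
  unify k ~ Bool
  unify Bool ~ l
_ _ : Bool
  unify i -> j -> i ~ Bool -> m
  unify i ~ Bool
  unify j -> Bool ~ m
_ _ : j -> Bool
t : n
  unify n ~ Bool
t : Bool
  unify Bool ~ Bool
\t._ : Bool -> Bool
  unify j -> Bool ~ Bool -> Bool
  unify j ~ Bool
  unify Bool ~ Bool
\c._ : p -> Int
  unify Int ~ Int
  unify Int ~ Int
  unify p -> Int ~ Int -> q
  unify p ~ Int
  unify Int ~ q
_ _ : Int
\b._ : o -> Int
let a : o -> Int
let d : Int
  unify Bool ~ Bool
e : r
\f._ : s -> r
\e._ : r -> s -> r
  unify r -> s -> r ~ Bool -> t
  unify r ~ Bool
  unify s -> Bool ~ t
_ _ : s -> Bool
h : v
\h._ : v -> v
\g._ : u -> v -> v
d : Int
  unify u -> v -> v ~ Int -> w
  unify u ~ Int
  unify v -> v ~ w
_ _ : v -> v
  unify s -> Bool ~ v -> v
  unify s ~ v
  unify Bool ~ v
  unify Bool -> Bool ~ Bool -> Bool
  unify Bool ~ Bool
  unify Bool ~ Bool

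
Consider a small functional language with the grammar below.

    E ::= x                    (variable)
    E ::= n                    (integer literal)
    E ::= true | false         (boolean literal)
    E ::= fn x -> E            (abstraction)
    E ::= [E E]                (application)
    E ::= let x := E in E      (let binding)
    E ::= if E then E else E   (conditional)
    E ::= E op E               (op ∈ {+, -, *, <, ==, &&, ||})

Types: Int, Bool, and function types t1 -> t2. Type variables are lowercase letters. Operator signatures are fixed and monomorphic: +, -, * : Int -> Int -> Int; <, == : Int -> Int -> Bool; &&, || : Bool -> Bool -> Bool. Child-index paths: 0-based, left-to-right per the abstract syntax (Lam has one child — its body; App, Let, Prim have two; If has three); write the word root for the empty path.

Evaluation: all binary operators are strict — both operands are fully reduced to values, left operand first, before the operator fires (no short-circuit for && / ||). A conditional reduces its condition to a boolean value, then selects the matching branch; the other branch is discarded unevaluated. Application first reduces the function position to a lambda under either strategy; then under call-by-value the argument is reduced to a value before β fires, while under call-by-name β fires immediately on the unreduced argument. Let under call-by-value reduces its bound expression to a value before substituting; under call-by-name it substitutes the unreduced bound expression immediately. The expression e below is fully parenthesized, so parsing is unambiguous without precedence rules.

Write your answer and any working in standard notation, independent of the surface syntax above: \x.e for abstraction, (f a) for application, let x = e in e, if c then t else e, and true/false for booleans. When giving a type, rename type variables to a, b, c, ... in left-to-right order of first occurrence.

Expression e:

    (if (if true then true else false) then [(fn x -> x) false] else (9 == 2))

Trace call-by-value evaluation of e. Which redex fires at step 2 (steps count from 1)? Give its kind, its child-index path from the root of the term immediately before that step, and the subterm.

Derivation:
step 0: (if (if true then true else false) then ((\x.x) false) else (9 == 2))
step 1: [if@0] (if true then ((\x.x) false) else (9 == 2))
step 2: [if@root] ((\x.x) false)

Answer: if at root : (if true then ((\x.x) false) else (9 == 2))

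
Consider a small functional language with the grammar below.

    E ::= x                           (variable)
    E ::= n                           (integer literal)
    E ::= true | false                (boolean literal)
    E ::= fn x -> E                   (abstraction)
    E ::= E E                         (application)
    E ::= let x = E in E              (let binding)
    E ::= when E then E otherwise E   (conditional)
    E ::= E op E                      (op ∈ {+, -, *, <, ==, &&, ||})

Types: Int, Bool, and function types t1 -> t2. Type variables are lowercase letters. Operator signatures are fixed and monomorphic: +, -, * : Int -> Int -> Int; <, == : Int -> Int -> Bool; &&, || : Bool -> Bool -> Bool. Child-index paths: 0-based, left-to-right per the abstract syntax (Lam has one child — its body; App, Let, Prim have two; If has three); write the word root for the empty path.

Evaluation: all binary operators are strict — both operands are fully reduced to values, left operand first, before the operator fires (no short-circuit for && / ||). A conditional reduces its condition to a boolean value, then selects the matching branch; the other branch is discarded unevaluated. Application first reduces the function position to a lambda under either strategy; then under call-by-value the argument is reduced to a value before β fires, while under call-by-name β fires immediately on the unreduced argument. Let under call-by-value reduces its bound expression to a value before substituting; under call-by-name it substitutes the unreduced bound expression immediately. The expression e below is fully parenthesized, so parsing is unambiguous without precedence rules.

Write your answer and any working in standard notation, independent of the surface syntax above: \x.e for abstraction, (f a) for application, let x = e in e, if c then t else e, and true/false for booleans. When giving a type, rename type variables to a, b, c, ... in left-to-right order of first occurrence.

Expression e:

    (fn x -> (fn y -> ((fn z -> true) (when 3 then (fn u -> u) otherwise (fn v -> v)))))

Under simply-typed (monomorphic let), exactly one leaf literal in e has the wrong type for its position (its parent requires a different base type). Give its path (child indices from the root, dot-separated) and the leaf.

Answer: 0.0.1.0 : 3

Trace:
\z._ : c -> Bool
  unify Int ~ Bool
  FAIL: mismatch Int ~ Bool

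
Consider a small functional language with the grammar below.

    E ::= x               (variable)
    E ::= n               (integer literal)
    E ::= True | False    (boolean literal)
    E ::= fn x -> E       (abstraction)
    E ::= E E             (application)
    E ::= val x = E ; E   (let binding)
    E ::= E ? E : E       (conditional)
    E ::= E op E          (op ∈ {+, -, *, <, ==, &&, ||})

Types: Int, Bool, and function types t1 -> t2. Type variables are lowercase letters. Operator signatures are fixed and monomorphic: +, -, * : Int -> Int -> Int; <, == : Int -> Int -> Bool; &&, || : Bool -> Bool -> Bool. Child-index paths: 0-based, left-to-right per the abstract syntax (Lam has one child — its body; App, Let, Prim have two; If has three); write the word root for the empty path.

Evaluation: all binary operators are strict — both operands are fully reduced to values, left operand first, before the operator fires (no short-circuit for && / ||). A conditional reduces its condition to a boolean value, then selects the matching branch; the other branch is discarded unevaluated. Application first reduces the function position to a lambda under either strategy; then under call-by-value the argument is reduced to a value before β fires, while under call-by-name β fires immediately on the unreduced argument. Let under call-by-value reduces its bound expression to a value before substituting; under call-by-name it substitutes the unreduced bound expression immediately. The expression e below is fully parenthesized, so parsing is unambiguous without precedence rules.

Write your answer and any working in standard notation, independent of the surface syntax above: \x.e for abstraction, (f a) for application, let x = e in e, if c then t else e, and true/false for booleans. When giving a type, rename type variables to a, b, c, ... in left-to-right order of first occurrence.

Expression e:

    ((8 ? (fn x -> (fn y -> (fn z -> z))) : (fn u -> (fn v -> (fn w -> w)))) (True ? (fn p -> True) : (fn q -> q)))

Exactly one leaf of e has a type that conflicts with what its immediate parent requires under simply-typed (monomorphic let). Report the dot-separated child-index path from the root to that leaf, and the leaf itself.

Answer: 0.0 : 8

Derivation:
  unify Int ~ Bool
  FAIL: mismatch Int ~ Bool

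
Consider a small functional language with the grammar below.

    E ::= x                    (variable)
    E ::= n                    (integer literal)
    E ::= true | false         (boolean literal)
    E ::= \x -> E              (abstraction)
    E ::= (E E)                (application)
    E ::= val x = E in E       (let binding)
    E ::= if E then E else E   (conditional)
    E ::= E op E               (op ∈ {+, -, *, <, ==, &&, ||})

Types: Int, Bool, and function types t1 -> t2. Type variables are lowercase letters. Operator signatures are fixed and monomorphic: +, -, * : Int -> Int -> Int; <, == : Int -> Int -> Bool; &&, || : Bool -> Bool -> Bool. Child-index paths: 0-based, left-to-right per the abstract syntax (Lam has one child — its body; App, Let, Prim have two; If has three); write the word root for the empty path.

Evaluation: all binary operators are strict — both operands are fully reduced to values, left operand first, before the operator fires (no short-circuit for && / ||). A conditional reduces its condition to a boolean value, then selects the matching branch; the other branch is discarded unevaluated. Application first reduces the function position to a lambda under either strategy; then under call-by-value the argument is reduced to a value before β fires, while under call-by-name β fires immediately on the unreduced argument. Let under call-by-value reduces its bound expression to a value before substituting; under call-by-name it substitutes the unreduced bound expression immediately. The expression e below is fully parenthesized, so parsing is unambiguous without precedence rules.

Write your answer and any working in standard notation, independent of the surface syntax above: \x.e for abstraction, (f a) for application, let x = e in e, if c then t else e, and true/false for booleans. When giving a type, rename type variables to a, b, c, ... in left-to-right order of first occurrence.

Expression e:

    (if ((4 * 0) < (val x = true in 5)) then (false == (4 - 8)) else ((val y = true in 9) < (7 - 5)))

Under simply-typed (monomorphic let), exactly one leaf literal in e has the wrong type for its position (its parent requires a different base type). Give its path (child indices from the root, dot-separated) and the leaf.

Answer: 1.0 : false

Working:
  unify Int ~ Int
  unify Int ~ Int
  unify Int ~ Int
let x : Bool
  unify Int ~ Int
  unify Bool ~ Bool
  unify Bool ~ Int
  FAIL: mismatch Bool ~ Int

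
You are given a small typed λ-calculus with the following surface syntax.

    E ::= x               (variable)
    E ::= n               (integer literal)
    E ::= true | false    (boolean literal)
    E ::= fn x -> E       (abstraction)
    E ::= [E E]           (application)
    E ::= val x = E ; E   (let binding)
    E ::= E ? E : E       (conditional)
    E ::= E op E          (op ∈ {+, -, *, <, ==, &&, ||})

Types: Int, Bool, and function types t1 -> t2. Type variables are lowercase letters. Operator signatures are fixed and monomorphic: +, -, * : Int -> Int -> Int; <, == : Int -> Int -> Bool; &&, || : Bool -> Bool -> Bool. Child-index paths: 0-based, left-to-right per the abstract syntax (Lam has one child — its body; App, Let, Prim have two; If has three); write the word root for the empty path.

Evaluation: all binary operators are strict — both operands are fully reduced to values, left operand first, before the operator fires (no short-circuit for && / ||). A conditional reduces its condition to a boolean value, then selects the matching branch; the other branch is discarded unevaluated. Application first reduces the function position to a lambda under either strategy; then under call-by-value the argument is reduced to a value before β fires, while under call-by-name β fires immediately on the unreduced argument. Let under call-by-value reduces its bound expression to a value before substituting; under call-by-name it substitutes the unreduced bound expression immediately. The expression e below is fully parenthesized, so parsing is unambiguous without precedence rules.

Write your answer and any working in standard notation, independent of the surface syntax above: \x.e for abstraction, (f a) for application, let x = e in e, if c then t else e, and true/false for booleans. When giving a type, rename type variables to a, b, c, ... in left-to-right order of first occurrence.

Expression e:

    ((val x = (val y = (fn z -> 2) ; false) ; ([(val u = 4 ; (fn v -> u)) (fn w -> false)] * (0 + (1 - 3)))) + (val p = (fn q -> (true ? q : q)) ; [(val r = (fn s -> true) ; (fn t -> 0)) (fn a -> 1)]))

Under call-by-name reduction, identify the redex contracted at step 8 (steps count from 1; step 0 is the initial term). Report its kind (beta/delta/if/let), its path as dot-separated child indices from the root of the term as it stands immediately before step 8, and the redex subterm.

Answer: let at 1.0 : (let r = (\s.true) in (\t.0))

Working:
step 0: ((let x = (let y = (\z.2) in false) in (((let u = 4 in (\v.u)) (\w.false)) * (0 + (1 - 3)))) + (let p = (\q.(if true then q else q)) in ((let r = (\s.true) in (\t.0)) (\a.1))))
step 1: [let@0] ((((let u = 4 in (\v.u)) (\w.false)) * (0 + (1 - 3))) + (let p = (\q.(if true then q else q)) in ((let r = (\s.true) in (\t.0)) (\a.1))))
step 2: [let@0.0.0] ((((\v.4) (\w.false)) * (0 + (1 - 3))) + (let p = (\q.(if true then q else q)) in ((let r = (\s.true) in (\t.0)) (\a.1))))
step 3: [beta@0.0] ((4 * (0 + (1 - 3))) + (let p = (\q.(if true then q else q)) in ((let r = (\s.true) in (\t.0)) (\a.1))))
step 4: [delta@0.1.1] ((4 * (0 + -2)) + (let p = (\q.(if true then q else q)) in ((let r = (\s.true) in (\t.0)) (\a.1))))
step 5: [delta@0.1] ((4 * -2) + (let p = (\q.(if true then q else q)) in ((let r = (\s.true) in (\t.0)) (\a.1))))
step 6: [delta@0] (-8 + (let p = (\q.(if true then q else q)) in ((let r = (\s.true) in (\t.0)) (\a.1))))
step 7: [let@1] (-8 + ((let r = (\s.true) in (\t.0)) (\a.1)))
step 8: [let@1.0] (-8 + ((\t.0) (\a.1)))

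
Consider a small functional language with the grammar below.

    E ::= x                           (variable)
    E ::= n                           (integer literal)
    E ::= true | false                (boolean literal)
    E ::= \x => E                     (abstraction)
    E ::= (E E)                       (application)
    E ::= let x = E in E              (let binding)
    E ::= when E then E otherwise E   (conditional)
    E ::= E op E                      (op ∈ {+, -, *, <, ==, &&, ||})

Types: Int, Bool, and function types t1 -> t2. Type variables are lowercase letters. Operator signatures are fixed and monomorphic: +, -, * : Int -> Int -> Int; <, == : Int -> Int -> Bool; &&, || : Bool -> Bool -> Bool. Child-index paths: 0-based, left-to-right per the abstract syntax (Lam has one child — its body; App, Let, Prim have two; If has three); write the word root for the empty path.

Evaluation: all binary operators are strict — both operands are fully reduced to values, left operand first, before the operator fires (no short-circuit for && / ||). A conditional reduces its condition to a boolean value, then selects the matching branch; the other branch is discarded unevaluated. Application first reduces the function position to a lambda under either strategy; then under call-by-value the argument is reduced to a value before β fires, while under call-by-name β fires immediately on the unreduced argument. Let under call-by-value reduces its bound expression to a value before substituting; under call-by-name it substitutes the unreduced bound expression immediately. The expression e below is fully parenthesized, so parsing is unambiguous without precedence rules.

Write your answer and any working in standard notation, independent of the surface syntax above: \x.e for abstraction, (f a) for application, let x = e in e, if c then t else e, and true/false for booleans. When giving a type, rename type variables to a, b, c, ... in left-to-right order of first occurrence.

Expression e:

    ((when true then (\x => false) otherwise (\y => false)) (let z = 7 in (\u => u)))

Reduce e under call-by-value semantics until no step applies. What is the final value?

Answer: false

Trace:
step 0: ((if true then (\x.false) else (\y.false)) (let z = 7 in (\u.u)))
step 1: [if@0] ((\x.false) (let z = 7 in (\u.u)))
step 2: [let@1] ((\x.false) (\u.u))
step 3: [beta@root] false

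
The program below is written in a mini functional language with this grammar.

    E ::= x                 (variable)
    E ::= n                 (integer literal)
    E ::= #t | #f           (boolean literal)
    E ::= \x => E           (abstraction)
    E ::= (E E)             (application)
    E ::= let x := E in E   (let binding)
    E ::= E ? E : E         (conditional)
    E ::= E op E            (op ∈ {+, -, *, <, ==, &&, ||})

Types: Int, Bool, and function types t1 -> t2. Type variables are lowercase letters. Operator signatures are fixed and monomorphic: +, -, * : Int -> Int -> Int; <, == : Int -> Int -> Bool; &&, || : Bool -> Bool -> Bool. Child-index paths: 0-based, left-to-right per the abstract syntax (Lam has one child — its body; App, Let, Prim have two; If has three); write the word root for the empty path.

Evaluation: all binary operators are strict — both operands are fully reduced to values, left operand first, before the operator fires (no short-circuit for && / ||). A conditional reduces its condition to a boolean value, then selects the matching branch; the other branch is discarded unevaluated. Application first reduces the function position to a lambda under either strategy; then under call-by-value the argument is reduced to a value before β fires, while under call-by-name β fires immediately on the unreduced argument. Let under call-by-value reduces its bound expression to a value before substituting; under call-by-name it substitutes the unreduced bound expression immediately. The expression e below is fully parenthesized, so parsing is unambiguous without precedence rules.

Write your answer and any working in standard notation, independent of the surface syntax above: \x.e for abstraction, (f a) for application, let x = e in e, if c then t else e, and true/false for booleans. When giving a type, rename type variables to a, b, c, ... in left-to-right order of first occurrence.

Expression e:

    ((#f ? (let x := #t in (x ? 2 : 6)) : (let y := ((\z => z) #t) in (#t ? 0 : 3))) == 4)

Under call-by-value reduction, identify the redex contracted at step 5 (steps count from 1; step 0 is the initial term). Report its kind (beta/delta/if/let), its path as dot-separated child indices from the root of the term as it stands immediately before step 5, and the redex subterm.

Answer: delta at root : (0 == 4)

Derivation:
step 0: ((if false then (let x = true in (if x then 2 else 6)) else (let y = ((\z.z) true) in (if true then 0 else 3))) == 4)
step 1: [if@0] ((let y = ((\z.z) true) in (if true then 0 else 3)) == 4)
step 2: [beta@0.0] ((let y = true in (if true then 0 else 3)) == 4)
step 3: [let@0] ((if true then 0 else 3) == 4)
step 4: [if@0] (0 == 4)
step 5: [delta@root] false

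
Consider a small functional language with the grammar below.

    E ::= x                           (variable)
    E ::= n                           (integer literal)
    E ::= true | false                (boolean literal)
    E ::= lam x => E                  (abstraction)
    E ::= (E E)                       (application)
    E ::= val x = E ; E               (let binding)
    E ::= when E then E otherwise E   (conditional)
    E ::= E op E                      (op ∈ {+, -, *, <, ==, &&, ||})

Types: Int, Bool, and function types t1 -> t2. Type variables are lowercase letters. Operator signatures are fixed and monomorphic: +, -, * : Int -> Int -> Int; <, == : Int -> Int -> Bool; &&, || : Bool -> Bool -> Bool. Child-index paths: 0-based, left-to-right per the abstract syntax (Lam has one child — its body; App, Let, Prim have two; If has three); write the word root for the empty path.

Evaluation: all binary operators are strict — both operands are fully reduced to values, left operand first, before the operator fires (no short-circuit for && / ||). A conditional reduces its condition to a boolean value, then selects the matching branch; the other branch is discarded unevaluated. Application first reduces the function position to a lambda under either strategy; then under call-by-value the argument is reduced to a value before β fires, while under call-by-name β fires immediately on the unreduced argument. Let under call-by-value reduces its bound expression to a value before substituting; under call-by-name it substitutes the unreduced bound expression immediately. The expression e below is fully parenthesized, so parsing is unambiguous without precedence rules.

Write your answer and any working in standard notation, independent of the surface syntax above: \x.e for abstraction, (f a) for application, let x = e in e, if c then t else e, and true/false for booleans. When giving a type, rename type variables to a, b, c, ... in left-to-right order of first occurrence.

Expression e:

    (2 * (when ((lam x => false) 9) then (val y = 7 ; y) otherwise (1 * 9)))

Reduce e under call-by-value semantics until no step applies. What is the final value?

Working:
step 0: (2 * (if ((\x.false) 9) then (let y = 7 in y) else (1 * 9)))
step 1: [beta@1.0] (2 * (if false then (let y = 7 in y) else (1 * 9)))
step 2: [if@1] (2 * (1 * 9))
step 3: [delta@1] (2 * 9)
step 4: [delta@root] 18

Answer: 18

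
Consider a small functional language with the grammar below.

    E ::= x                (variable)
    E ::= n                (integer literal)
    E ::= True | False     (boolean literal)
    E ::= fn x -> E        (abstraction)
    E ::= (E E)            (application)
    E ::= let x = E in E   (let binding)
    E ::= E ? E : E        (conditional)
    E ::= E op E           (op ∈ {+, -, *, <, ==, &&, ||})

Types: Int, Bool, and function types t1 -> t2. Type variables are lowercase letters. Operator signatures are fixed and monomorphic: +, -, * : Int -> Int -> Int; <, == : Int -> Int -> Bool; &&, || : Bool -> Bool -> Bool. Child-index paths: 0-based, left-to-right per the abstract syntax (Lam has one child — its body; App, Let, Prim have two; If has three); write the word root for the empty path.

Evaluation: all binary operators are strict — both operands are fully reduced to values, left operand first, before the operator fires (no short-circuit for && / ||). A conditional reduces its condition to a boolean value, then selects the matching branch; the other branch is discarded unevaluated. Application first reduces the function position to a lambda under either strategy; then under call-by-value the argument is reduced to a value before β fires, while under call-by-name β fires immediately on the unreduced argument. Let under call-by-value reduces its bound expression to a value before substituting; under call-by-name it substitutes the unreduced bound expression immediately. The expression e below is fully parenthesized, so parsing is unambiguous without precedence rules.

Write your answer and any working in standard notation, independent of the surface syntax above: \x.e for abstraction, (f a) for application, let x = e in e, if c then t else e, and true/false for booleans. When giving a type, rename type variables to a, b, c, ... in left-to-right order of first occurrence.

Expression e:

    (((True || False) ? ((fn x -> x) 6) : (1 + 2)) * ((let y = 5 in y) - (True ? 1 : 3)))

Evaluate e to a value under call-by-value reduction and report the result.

Working:
step 0: ((if (true || false) then ((\x.x) 6) else (1 + 2)) * ((let y = 5 in y) - (if true then 1 else 3)))
step 1: [delta@0.0] ((if true then ((\x.x) 6) else (1 + 2)) * ((let y = 5 in y) - (if true then 1 else 3)))
step 2: [if@0] (((\x.x) 6) * ((let y = 5 in y) - (if true then 1 else 3)))
step 3: [beta@0] (6 * ((let y = 5 in y) - (if true then 1 else 3)))
step 4: [let@1.0] (6 * (5 - (if true then 1 else 3)))
step 5: [if@1.1] (6 * (5 - 1))
step 6: [delta@1] (6 * 4)
step 7: [delta@root] 24

Answer: 24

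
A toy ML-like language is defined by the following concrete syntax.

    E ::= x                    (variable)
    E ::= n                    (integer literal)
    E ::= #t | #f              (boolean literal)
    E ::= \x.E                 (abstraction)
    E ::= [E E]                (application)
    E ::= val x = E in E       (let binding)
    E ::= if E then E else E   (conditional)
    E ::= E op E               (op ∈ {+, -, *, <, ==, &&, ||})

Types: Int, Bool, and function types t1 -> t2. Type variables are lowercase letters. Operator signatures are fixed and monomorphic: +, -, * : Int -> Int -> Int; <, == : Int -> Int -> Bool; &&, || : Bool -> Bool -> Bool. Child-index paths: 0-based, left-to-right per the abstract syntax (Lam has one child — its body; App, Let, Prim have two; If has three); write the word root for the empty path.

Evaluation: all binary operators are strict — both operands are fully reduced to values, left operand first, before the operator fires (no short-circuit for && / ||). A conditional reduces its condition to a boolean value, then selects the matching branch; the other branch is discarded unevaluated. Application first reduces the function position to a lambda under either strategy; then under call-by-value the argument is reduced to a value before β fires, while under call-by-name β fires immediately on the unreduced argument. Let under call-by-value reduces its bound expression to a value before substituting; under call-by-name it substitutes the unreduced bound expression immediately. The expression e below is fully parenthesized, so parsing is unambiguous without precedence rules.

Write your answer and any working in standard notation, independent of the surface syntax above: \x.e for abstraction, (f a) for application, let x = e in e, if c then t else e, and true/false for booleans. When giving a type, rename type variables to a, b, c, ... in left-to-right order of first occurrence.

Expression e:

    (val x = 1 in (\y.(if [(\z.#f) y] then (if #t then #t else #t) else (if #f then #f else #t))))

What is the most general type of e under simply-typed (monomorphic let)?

Trace:
let x : Int
\z._ : b -> Bool
y : a
  unify b -> Bool ~ a -> c
  unify b ~ a
  unify Bool ~ c
_ _ : Bool
  unify Bool ~ Bool
  unify Bool ~ Bool
  unify Bool ~ Bool
  unify Bool ~ Bool
  unify Bool ~ Bool
  unify Bool ~ Bool
\y._ : a -> Bool

Answer: a -> Bool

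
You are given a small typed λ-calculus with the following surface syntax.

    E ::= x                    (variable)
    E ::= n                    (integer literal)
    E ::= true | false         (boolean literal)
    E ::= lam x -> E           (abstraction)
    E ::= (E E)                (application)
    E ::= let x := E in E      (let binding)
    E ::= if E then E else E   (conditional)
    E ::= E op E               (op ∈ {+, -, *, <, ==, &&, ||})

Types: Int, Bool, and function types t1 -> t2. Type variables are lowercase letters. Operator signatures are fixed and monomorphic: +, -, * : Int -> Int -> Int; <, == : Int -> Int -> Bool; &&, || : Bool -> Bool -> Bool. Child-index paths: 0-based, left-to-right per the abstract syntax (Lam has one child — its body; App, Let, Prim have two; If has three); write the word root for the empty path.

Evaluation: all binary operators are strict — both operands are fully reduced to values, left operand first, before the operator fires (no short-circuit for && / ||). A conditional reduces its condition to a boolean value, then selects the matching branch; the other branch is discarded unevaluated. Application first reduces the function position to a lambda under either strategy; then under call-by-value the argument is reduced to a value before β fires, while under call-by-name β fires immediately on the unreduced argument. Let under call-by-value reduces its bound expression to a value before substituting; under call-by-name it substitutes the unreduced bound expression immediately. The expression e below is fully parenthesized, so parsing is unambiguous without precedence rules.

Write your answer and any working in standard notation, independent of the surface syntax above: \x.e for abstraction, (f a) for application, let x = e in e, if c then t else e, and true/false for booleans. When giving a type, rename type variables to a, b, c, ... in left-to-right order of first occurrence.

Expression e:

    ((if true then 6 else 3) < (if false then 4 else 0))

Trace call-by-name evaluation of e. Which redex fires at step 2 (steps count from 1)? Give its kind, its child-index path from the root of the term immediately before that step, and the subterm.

Derivation:
step 0: ((if true then 6 else 3) < (if false then 4 else 0))
step 1: [if@0] (6 < (if false then 4 else 0))
step 2: [if@1] (6 < 0)

Answer: if at 1 : (if false then 4 else 0)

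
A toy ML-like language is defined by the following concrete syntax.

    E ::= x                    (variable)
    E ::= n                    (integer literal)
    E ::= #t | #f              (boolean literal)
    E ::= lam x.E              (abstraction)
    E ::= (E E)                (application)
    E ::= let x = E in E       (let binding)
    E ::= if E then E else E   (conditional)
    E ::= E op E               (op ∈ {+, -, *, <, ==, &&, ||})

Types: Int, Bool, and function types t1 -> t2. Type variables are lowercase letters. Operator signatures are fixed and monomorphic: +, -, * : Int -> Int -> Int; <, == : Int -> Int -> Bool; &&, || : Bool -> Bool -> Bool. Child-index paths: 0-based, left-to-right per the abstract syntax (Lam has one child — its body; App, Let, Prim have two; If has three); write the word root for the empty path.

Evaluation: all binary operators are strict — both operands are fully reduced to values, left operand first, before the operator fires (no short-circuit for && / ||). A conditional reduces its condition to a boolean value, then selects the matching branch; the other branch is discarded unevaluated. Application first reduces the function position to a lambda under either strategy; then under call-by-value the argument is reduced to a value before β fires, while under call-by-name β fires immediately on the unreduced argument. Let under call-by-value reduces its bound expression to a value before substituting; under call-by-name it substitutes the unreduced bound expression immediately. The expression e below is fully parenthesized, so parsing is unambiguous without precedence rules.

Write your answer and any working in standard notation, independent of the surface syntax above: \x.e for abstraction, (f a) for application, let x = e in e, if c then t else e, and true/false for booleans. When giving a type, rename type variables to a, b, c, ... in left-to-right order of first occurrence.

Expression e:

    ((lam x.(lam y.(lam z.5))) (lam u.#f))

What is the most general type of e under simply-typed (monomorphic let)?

Answer: a -> b -> Int

Trace:
\z._ : c -> Int
\y._ : b -> c -> Int
\x._ : a -> b -> c -> Int
\u._ : d -> Bool
  unify a -> b -> c -> Int ~ (d -> Bool) -> e
  unify a ~ d -> Bool
  unify b -> c -> Int ~ e
_ _ : b -> c -> Int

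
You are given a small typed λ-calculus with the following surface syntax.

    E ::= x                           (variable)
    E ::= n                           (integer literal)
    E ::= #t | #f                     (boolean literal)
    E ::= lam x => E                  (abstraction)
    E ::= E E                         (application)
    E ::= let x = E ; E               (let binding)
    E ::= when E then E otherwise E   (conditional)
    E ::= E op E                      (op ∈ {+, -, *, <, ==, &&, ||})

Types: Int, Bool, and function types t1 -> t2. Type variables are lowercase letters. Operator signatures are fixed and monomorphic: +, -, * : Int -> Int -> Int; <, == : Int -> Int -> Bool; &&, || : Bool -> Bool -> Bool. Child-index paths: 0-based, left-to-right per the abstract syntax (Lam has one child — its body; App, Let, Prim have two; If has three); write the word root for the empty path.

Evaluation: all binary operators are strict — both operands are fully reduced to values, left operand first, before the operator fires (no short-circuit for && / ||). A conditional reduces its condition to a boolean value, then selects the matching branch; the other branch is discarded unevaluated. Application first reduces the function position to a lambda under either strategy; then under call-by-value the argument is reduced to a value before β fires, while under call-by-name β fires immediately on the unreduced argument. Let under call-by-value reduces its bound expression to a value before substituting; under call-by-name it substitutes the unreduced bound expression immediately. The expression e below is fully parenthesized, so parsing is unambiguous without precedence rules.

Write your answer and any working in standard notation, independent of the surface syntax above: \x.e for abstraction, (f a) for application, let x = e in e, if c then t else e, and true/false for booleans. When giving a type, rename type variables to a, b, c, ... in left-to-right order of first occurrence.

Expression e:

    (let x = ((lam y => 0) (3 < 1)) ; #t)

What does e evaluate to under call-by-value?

Working:
step 0: (let x = ((\y.0) (3 < 1)) in true)
step 1: [delta@0.1] (let x = ((\y.0) false) in true)
step 2: [beta@0] (let x = 0 in true)
step 3: [let@root] true

Answer: true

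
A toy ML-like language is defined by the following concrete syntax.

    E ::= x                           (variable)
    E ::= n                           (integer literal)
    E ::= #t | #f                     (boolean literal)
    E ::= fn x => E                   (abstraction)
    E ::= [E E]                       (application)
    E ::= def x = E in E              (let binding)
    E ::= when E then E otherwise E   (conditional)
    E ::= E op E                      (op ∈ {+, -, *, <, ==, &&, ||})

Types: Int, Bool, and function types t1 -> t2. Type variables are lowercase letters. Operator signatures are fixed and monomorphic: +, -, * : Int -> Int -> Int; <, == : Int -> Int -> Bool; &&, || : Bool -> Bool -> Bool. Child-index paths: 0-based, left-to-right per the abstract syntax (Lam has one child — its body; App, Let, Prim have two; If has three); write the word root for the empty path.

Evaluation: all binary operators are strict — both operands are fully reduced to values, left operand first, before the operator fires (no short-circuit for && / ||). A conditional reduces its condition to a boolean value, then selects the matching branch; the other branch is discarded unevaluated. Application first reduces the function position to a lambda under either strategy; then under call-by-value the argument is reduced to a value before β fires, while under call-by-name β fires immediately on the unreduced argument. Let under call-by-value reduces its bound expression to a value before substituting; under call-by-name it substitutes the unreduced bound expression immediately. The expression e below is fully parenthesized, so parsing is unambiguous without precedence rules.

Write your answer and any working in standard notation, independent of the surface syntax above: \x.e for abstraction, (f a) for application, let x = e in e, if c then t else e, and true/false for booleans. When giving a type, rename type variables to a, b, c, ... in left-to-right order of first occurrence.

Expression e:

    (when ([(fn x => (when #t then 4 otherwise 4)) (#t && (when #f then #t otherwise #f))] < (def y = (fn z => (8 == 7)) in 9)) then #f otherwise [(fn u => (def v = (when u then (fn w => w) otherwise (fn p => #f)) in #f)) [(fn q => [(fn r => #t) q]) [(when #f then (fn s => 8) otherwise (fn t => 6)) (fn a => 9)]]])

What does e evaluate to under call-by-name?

Answer: false

Derivation:
step 0: (if (((\x.(if true then 4 else 4)) (true && (if false then true else false))) < (let y = (\z.(8 == 7)) in 9)) then false else ((\u.(let v = (if u then (\w.w) else (\p.false)) in false)) ((\q.((\r.true) q)) ((if false then (\s.8) else (\t.6)) (\a.9)))))
step 1: [beta@0.0] (if ((if true then 4 else 4) < (let y = (\z.(8 == 7)) in 9)) then false else ((\u.(let v = (if u then (\w.w) else (\p.false)) in false)) ((\q.((\r.true) q)) ((if false then (\s.8) else (\t.6)) (\a.9)))))
step 2: [if@0.0] (if (4 < (let y = (\z.(8 == 7)) in 9)) then false else ((\u.(let v = (if u then (\w.w) else (\p.false)) in false)) ((\q.((\r.true) q)) ((if false then (\s.8) else (\t.6)) (\a.9)))))
step 3: [let@0.1] (if (4 < 9) then false else ((\u.(let v = (if u then (\w.w) else (\p.false)) in false)) ((\q.((\r.true) q)) ((if false then (\s.8) else (\t.6)) (\a.9)))))
step 4: [delta@0] (if true then false else ((\u.(let v = (if u then (\w.w) else (\p.false)) in false)) ((\q.((\r.true) q)) ((if false then (\s.8) else (\t.6)) (\a.9)))))
step 5: [if@root] false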